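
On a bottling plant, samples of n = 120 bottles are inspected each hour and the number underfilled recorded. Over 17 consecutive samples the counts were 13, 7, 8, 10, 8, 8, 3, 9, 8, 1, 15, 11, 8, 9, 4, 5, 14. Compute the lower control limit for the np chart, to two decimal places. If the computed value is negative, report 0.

p̄ = Σdᵢ / (k·n) = 141 / (17 × 120) = 0.06912
LCL = np̄ − 3·√(np̄(1−p̄)) = 8.2941 − 3 × 2.7786 = -0.0418 → 0 (negative, so LCL = 0)

0.00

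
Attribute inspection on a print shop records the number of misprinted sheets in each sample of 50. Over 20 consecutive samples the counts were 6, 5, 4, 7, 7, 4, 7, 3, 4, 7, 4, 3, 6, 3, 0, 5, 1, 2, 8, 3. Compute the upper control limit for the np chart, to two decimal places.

p̄ = Σdᵢ / (k·n) = 89 / (20 × 50) = 0.08900
UCL = np̄ + 3·√(np̄(1−p̄)) = 4.4500 + 3 × √(4.4500×0.91100) = 4.4500 + 3 × 2.0134 = 10.4903

10.49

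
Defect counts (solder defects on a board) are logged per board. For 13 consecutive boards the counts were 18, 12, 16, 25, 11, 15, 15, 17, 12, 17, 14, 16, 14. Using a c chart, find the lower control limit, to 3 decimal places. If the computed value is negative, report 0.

c̄ = (18 + 12 + 16 + 25 + 11 + 15 + 15 + 17 + 12 + 17 + 14 + 16 + 14) / 13 = 202 / 13 = 15.5385
LCL = c̄ − 3√c̄ = 15.5385 − 3 × 3.9419 = 3.7128

3.713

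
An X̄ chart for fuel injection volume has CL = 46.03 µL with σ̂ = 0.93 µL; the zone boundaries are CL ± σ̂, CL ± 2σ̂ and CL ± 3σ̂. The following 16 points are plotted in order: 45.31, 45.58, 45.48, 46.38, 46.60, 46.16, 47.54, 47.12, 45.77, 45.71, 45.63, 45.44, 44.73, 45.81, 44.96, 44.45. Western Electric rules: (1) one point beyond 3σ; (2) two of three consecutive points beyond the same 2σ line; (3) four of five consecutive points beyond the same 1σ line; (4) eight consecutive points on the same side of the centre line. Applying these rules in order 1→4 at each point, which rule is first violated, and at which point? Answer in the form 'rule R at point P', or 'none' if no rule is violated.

rule 4 at point 16

Zone of each point (C = within 1σ̂, B = 1σ̂–2σ̂, A = 2σ̂–3σ̂, * = beyond 3σ̂; sign = side of CL): 1:-C, 2:-C, 3:-C, 4:+C, 5:+C, 6:+C, 7:+B, 8:+B, 9:-C, 10:-C, 11:-C, 12:-C, 13:-B, 14:-C, 15:-B, 16:-B
Rule 4 (eight consecutive points on the same side of the centre line) is satisfied at point 16.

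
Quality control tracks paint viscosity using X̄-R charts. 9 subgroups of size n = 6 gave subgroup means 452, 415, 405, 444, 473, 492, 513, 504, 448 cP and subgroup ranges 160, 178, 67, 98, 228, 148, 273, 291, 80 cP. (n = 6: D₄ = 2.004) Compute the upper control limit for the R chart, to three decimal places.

339.121

R̄ = (160 + 178 + 67 + 98 + 228 + 148 + 273 + 291 + 80) / 9 = 1523.0000 / 9 = 169.2222
UCL_R = D₄·R̄ = 2.004 × 169.2222 = 339.1213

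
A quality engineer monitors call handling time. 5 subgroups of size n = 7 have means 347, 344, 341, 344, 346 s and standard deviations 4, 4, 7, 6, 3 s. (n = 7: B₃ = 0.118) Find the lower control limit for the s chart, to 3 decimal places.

0.566

s̄ = (4 + 4 + 7 + 6 + 3) / 5 = 4.8000
LCL_s = B₃·s̄ = 0.118 × 4.8000 = 0.5664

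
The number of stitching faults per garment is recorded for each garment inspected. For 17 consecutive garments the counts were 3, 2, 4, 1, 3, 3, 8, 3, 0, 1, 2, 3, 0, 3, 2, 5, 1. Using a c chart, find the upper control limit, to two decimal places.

7.41

c̄ = (3 + 2 + 4 + 1 + 3 + 3 + 8 + 3 + 0 + 1 + 2 + 3 + 0 + 3 + 2 + 5 + 1) / 17 = 44 / 17 = 2.5882
UCL = c̄ + 3√c̄ = 2.5882 + 3 × √2.5882 = 2.5882 + 3 × 1.6088 = 7.4146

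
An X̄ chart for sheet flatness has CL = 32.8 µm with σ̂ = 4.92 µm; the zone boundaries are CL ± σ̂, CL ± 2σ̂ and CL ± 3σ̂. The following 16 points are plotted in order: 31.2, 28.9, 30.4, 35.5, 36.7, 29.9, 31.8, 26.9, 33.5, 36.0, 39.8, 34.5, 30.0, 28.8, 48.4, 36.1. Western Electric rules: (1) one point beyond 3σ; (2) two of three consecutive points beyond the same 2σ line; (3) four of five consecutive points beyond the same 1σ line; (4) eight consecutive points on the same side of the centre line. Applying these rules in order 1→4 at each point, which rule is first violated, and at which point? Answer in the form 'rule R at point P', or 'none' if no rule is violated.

rule 1 at point 15

Zone of each point (C = within 1σ̂, B = 1σ̂–2σ̂, A = 2σ̂–3σ̂, * = beyond 3σ̂; sign = side of CL): 1:-C, 2:-C, 3:-C, 4:+C, 5:+C, 6:-C, 7:-C, 8:-B, 9:+C, 10:+C, 11:+B, 12:+C, 13:-C, 14:-C, 15:+*, 16:+C
Rule 1 (one point beyond the 3σ limits) is satisfied at point 15.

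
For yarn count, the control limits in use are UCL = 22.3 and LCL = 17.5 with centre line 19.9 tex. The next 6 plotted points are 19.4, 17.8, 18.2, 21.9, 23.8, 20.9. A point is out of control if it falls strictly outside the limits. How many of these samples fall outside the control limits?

Compare each point to [17.5, 22.3]: sample 5 = 23.8 > UCL.

1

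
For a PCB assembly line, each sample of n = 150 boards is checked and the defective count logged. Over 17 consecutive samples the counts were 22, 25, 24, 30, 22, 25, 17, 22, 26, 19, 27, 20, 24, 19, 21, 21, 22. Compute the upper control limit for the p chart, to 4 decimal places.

0.2392

p̄ = Σdᵢ / (k·n) = 386 / (17 × 150) = 0.15137
UCL = p̄ + 3·√(p̄(1−p̄)/n) = 0.15137 + 3 × √(0.15137×0.84863/150) = 0.15137 + 3 × 0.02926 = 0.23917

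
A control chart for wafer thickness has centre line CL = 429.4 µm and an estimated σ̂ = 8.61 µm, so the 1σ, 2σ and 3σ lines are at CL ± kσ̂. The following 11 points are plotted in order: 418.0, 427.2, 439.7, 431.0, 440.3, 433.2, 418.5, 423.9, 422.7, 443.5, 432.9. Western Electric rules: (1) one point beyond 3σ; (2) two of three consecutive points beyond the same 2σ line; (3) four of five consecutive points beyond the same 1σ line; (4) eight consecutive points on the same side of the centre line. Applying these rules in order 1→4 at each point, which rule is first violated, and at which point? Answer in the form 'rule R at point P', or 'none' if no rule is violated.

Zone of each point (C = within 1σ̂, B = 1σ̂–2σ̂, A = 2σ̂–3σ̂, * = beyond 3σ̂; sign = side of CL): 1:-B, 2:-C, 3:+B, 4:+C, 5:+B, 6:+C, 7:-B, 8:-C, 9:-C, 10:+B, 11:+C
No rule fires across all 11 points.

none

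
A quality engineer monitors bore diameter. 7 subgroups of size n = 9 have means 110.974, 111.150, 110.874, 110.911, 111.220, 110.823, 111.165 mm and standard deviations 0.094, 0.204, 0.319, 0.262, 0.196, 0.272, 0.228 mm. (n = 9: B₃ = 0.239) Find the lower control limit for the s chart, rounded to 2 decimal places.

s̄ = (0.094 + 0.204 + 0.319 + 0.262 + 0.196 + 0.272 + 0.228) / 7 = 0.2250
LCL_s = B₃·s̄ = 0.239 × 0.2250 = 0.0538

0.05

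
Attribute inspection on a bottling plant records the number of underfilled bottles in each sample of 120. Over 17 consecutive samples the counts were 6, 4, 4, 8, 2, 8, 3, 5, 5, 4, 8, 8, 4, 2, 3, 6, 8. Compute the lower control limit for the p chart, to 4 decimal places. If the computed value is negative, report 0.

0.0000

p̄ = Σdᵢ / (k·n) = 88 / (17 × 120) = 0.04314
LCL = p̄ − 3·√(p̄(1−p̄)/n) = 0.04314 − 3 × 0.01855 = -0.01250 → 0 (negative, so LCL = 0)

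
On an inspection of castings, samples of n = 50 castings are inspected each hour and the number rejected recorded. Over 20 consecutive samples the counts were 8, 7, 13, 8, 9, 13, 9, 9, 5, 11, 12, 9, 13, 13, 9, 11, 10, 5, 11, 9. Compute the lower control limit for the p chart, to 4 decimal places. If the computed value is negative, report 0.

p̄ = Σdᵢ / (k·n) = 194 / (20 × 50) = 0.19400
LCL = p̄ − 3·√(p̄(1−p̄)/n) = 0.19400 − 3 × 0.05592 = 0.02623

0.0262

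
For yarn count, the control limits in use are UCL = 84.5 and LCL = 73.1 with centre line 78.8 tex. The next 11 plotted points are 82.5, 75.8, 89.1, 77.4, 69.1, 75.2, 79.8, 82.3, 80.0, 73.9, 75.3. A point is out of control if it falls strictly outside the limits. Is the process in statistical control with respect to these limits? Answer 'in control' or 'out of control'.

Compare each point to [73.1, 84.5]: sample 3 = 89.1 > UCL; sample 5 = 69.1 < LCL.

out of control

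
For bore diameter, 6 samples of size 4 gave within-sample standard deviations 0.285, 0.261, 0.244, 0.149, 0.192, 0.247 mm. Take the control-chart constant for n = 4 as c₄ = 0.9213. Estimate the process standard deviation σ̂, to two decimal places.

0.25

s̄ = (0.285 + 0.261 + 0.244 + 0.149 + 0.192 + 0.247) / 6 = 0.2297
σ̂ = s̄ / c₄ = 0.2297 / 0.9213 = 0.2493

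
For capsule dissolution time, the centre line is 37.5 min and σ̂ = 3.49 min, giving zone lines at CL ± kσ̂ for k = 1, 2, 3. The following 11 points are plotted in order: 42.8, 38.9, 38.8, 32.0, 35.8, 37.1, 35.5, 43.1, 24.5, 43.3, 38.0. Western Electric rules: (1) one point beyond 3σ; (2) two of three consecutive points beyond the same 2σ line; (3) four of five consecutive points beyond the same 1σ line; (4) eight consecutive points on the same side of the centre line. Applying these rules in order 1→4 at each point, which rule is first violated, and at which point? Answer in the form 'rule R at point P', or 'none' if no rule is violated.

rule 1 at point 9

Zone of each point (C = within 1σ̂, B = 1σ̂–2σ̂, A = 2σ̂–3σ̂, * = beyond 3σ̂; sign = side of CL): 1:+B, 2:+C, 3:+C, 4:-B, 5:-C, 6:-C, 7:-C, 8:+B, 9:-*, 10:+B, 11:+C
Rule 1 (one point beyond the 3σ limits) is satisfied at point 9.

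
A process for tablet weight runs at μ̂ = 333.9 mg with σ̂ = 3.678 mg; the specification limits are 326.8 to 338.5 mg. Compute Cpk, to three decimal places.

Cpu = (USL − μ̂) / (3σ̂) = (338.5 − 333.9) / (3 × 3.678) = 0.4169; Cpl = (μ̂ − LSL) / (3σ̂) = (333.9 − 326.8) / (3 × 3.678) = 0.6435; Cpk = min(Cpu, Cpl) = 0.4169

0.417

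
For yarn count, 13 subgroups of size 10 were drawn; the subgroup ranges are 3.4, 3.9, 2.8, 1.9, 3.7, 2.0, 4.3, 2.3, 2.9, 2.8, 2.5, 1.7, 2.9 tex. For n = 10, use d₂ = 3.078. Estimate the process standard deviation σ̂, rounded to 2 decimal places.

R̄ = (3.4 + 3.9 + 2.8 + 1.9 + 3.7 + 2.0 + 4.3 + 2.3 + 2.9 + 2.8 + 2.5 + 1.7 + 2.9) / 13 = 2.8538
σ̂ = R̄ / d₂ = 2.8538 / 3.078 = 0.9272

0.93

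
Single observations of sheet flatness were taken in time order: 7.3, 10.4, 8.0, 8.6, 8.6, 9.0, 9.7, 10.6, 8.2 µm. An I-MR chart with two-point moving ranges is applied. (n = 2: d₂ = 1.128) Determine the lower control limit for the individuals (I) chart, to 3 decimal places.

X̄ = (7.3 + 10.4 + 8.0 + 8.6 + 8.6 + 9.0 + 9.7 + 10.6 + 8.2) / 9 = 8.9333
Moving ranges: 3.1, 2.4, 0.6, 0.0, 0.4, 0.7, 0.9, 2.4; M̄R̄ = 10.5000 / 8 = 1.3125
LCL = X̄ − 3·M̄R̄/d₂ = 8.9333 − 3 × 1.3125 / 1.128 = 5.4426

5.443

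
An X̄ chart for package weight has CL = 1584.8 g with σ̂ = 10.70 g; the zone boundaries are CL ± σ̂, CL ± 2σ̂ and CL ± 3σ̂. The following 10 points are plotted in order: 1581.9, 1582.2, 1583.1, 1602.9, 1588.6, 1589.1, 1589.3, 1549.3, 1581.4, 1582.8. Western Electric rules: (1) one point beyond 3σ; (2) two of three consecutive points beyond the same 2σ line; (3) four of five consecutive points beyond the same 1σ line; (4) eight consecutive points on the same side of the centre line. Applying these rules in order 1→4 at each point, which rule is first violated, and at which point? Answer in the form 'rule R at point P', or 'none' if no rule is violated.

Zone of each point (C = within 1σ̂, B = 1σ̂–2σ̂, A = 2σ̂–3σ̂, * = beyond 3σ̂; sign = side of CL): 1:-C, 2:-C, 3:-C, 4:+B, 5:+C, 6:+C, 7:+C, 8:-*, 9:-C, 10:-C
Rule 1 (one point beyond the 3σ limits) is satisfied at point 8.

rule 1 at point 8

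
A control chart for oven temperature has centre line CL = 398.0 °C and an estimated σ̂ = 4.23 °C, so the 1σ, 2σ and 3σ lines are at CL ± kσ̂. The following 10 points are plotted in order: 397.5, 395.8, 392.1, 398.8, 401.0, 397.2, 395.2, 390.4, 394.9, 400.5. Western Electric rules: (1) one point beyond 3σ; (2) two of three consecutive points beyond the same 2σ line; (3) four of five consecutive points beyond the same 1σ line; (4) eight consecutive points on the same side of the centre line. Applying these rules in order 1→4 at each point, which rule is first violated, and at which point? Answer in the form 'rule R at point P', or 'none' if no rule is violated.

Zone of each point (C = within 1σ̂, B = 1σ̂–2σ̂, A = 2σ̂–3σ̂, * = beyond 3σ̂; sign = side of CL): 1:-C, 2:-C, 3:-B, 4:+C, 5:+C, 6:-C, 7:-C, 8:-B, 9:-C, 10:+C
No rule fires across all 10 points.

none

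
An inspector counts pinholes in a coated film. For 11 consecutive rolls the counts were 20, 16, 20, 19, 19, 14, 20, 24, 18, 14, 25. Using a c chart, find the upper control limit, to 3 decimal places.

c̄ = (20 + 16 + 20 + 19 + 19 + 14 + 20 + 24 + 18 + 14 + 25) / 11 = 209 / 11 = 19.0000
UCL = c̄ + 3√c̄ = 19.0000 + 3 × √19.0000 = 19.0000 + 3 × 4.3589 = 32.0767

32.077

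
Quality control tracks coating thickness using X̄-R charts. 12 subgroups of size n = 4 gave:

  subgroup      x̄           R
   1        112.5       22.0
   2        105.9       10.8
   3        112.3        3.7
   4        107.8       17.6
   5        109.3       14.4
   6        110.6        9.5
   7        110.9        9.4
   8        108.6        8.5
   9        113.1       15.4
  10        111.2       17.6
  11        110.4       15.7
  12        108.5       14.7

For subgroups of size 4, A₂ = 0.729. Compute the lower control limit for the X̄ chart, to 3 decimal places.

X̄̄ = (112.5 + 105.9 + 112.3 + 107.8 + 109.3 + 110.6 + 110.9 + 108.6 + 113.1 + 111.2 + 110.4 + 108.5) / 12 = 1321.1000 / 12 = 110.0917
R̄ = (22.0 + 10.8 + 3.7 + 17.6 + 14.4 + 9.5 + 9.4 + 8.5 + 15.4 + 17.6 + 15.7 + 14.7) / 12 = 159.3000 / 12 = 13.2750
LCL = X̄̄ − A₂·R̄ = 110.0917 − 0.729 × 13.2750 = 100.4142

100.414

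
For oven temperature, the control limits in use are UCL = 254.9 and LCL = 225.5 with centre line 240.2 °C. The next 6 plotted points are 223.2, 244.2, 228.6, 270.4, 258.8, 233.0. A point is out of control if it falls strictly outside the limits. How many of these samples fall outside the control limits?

3

Compare each point to [225.5, 254.9]: sample 1 = 223.2 < LCL; sample 4 = 270.4 > UCL; sample 5 = 258.8 > UCL.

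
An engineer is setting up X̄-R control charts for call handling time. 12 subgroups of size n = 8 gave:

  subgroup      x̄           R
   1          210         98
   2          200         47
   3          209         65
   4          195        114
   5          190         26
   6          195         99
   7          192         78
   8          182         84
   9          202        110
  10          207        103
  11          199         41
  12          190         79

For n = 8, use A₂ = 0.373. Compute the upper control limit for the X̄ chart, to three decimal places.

X̄̄ = (210 + 200 + 209 + 195 + 190 + 195 + 192 + 182 + 202 + 207 + 199 + 190) / 12 = 2371.0000 / 12 = 197.5833
R̄ = (98 + 47 + 65 + 114 + 26 + 99 + 78 + 84 + 110 + 103 + 41 + 79) / 12 = 944.0000 / 12 = 78.6667
UCL = X̄̄ + A₂·R̄ = 197.5833 + 0.373 × 78.6667 = 226.9260

226.926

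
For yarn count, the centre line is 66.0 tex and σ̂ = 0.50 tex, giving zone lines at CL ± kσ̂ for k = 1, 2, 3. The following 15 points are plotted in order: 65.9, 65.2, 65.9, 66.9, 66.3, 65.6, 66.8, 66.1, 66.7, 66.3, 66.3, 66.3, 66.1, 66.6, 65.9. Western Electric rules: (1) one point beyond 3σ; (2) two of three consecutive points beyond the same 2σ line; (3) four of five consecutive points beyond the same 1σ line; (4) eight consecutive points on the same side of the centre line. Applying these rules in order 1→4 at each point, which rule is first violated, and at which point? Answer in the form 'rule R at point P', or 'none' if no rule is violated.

rule 4 at point 14

Zone of each point (C = within 1σ̂, B = 1σ̂–2σ̂, A = 2σ̂–3σ̂, * = beyond 3σ̂; sign = side of CL): 1:-C, 2:-B, 3:-C, 4:+B, 5:+C, 6:-C, 7:+B, 8:+C, 9:+B, 10:+C, 11:+C, 12:+C, 13:+C, 14:+B, 15:-C
Rule 4 (eight consecutive points on the same side of the centre line) is satisfied at point 14.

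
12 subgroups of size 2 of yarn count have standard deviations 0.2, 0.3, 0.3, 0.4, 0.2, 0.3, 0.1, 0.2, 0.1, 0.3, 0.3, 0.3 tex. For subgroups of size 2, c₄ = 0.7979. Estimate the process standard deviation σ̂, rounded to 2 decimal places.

0.31

s̄ = (0.2 + 0.3 + 0.3 + 0.4 + 0.2 + 0.3 + 0.1 + 0.2 + 0.1 + 0.3 + 0.3 + 0.3) / 12 = 0.2500
σ̂ = s̄ / c₄ = 0.2500 / 0.7979 = 0.3133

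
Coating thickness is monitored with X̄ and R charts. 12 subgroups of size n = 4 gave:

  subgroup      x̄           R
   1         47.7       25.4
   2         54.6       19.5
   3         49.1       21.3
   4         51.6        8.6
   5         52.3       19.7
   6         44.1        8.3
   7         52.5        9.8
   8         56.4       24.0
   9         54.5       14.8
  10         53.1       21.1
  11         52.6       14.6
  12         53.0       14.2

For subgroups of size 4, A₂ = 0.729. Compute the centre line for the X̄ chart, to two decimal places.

X̄̄ = (47.7 + 54.6 + 49.1 + 51.6 + 52.3 + 44.1 + 52.5 + 56.4 + 54.5 + 53.1 + 52.6 + 53.0) / 12 = 621.5000 / 12 = 51.7917
CL = X̄̄ = 51.7917

51.79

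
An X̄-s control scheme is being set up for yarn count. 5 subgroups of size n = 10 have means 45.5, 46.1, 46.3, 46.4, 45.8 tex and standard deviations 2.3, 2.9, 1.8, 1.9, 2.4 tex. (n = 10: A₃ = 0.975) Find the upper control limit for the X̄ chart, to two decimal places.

48.22

X̄̄ = (45.5 + 46.1 + 46.3 + 46.4 + 45.8) / 5 = 46.0200
s̄ = (2.3 + 2.9 + 1.8 + 1.9 + 2.4) / 5 = 2.2600
UCL = X̄̄ + A₃·s̄ = 46.0200 + 0.975 × 2.2600 = 48.2235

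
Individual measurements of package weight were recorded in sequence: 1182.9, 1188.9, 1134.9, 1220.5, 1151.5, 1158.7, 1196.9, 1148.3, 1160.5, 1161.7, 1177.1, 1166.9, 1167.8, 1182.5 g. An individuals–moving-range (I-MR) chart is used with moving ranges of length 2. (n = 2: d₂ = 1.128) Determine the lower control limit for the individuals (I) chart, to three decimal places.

X̄ = (1182.9 + 1188.9 + 1134.9 + 1220.5 + 1151.5 + 1158.7 + 1196.9 + 1148.3 + 1160.5 + 1161.7 + 1177.1 + 1166.9 + 1167.8 + 1182.5) / 14 = 1171.3643
Moving ranges: 6.0, 54.0, 85.6, 69.0, 7.2, 38.2, 48.6, 12.2, 1.2, 15.4, 10.2, 0.9, 14.7; M̄R̄ = 363.2000 / 13 = 27.9385
LCL = X̄ − 3·M̄R̄/d₂ = 1171.3643 − 3 × 27.9385 / 1.128 = 1097.0599

1097.060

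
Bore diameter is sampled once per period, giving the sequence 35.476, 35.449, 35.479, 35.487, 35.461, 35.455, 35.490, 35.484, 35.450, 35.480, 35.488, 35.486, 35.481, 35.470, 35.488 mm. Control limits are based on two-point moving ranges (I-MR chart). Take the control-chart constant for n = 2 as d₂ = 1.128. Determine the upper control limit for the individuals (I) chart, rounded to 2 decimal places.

35.52

X̄ = (35.476 + 35.449 + 35.479 + 35.487 + 35.461 + 35.455 + 35.490 + 35.484 + 35.450 + 35.480 + 35.488 + 35.486 + 35.481 + 35.470 + 35.488) / 15 = 35.4749
Moving ranges: 0.027, 0.030, 0.008, 0.026, 0.006, 0.035, 0.006, 0.034, 0.030, 0.008, 0.002, 0.005, 0.011, 0.018; M̄R̄ = 0.2460 / 14 = 0.0176
UCL = X̄ + 3·M̄R̄/d₂ = 35.4749 + 3 × 0.0176 / 1.128 = 35.5217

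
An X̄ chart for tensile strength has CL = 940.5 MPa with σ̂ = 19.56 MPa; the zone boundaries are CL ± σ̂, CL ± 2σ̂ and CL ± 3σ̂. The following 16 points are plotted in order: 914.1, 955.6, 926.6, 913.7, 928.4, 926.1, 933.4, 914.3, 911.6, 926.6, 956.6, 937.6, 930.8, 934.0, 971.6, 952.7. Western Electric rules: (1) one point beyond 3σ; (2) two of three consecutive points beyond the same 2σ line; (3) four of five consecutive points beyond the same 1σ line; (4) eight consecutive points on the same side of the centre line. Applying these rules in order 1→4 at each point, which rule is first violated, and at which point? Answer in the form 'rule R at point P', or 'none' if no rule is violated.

rule 4 at point 10

Zone of each point (C = within 1σ̂, B = 1σ̂–2σ̂, A = 2σ̂–3σ̂, * = beyond 3σ̂; sign = side of CL): 1:-B, 2:+C, 3:-C, 4:-B, 5:-C, 6:-C, 7:-C, 8:-B, 9:-B, 10:-C, 11:+C, 12:-C, 13:-C, 14:-C, 15:+B, 16:+C
Rule 4 (eight consecutive points on the same side of the centre line) is satisfied at point 10.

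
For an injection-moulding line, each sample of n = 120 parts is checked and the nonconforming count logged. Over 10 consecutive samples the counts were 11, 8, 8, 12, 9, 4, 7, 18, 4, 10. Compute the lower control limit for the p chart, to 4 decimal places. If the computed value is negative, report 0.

p̄ = Σdᵢ / (k·n) = 91 / (10 × 120) = 0.07583
LCL = p̄ − 3·√(p̄(1−p̄)/n) = 0.07583 − 3 × 0.02417 = 0.00333

0.0033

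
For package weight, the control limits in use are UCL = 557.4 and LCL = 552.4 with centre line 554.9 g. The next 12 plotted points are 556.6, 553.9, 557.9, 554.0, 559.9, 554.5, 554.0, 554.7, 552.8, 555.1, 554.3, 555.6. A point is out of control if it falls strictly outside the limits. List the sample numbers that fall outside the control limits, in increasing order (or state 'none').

3, 5

Compare each point to [552.4, 557.4]: sample 3 = 557.9 > UCL; sample 5 = 559.9 > UCL.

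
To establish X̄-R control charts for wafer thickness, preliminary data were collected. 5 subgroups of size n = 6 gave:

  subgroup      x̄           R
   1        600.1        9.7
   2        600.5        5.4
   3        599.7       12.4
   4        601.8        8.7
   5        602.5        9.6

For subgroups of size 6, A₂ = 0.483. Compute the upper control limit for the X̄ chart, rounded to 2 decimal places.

605.34

X̄̄ = (600.1 + 600.5 + 599.7 + 601.8 + 602.5) / 5 = 3004.6000 / 5 = 600.9200
R̄ = (9.7 + 5.4 + 12.4 + 8.7 + 9.6) / 5 = 45.8000 / 5 = 9.1600
UCL = X̄̄ + A₂·R̄ = 600.9200 + 0.483 × 9.1600 = 605.3443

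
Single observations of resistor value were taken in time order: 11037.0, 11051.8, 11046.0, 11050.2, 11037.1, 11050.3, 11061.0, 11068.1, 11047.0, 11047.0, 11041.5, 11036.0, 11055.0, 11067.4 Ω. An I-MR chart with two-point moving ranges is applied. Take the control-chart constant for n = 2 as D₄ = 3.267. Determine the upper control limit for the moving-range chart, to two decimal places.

Moving ranges: 14.8, 5.8, 4.2, 13.1, 13.2, 10.7, 7.1, 21.1, 0.0, 5.5, 5.5, 19.0, 12.4; M̄R̄ = 132.4000 / 13 = 10.1846
UCL_MR = D₄·M̄R̄ = 3.267 × 10.1846 = 33.2731

33.27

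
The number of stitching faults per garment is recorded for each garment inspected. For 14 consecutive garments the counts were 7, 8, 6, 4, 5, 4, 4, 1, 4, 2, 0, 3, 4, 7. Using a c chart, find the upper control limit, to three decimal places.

c̄ = (7 + 8 + 6 + 4 + 5 + 4 + 4 + 1 + 4 + 2 + 0 + 3 + 4 + 7) / 14 = 59 / 14 = 4.2143
UCL = c̄ + 3√c̄ = 4.2143 + 3 × √4.2143 = 4.2143 + 3 × 2.0529 = 10.3729

10.373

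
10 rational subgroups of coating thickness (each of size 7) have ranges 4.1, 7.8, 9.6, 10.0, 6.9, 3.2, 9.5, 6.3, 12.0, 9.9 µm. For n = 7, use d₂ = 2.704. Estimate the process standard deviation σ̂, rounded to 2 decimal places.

R̄ = (4.1 + 7.8 + 9.6 + 10.0 + 6.9 + 3.2 + 9.5 + 6.3 + 12.0 + 9.9) / 10 = 7.9300
σ̂ = R̄ / d₂ = 7.9300 / 2.704 = 2.9327

2.93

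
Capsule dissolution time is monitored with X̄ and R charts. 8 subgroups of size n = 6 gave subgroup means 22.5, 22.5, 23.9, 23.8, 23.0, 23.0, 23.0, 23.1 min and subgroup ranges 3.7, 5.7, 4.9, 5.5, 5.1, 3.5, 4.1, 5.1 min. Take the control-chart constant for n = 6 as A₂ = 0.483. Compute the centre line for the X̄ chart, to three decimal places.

X̄̄ = (22.5 + 22.5 + 23.9 + 23.8 + 23.0 + 23.0 + 23.0 + 23.1) / 8 = 184.8000 / 8 = 23.1000
CL = X̄̄ = 23.1000

23.100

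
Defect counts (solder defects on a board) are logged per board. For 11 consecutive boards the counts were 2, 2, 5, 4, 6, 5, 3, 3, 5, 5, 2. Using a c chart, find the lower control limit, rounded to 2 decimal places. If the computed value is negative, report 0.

c̄ = (2 + 2 + 5 + 4 + 6 + 5 + 3 + 3 + 5 + 5 + 2) / 11 = 42 / 11 = 3.8182
LCL = c̄ − 3√c̄ = 3.8182 − 3 × 1.9540 = -2.0439 → 0 (cannot be negative)

0.00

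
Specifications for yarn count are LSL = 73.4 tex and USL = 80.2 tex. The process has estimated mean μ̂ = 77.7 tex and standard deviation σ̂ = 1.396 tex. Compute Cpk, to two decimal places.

Cpu = (USL − μ̂) / (3σ̂) = (80.2 − 77.7) / (3 × 1.396) = 0.5969; Cpl = (μ̂ − LSL) / (3σ̂) = (77.7 − 73.4) / (3 × 1.396) = 1.0267; Cpk = min(Cpu, Cpl) = 0.5969

0.60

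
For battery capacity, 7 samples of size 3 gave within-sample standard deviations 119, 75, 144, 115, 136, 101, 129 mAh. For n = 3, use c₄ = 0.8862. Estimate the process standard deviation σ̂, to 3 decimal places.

132.024

s̄ = (119 + 75 + 144 + 115 + 136 + 101 + 129) / 7 = 117.0000
σ̂ = s̄ / c₄ = 117.0000 / 0.8862 = 132.0244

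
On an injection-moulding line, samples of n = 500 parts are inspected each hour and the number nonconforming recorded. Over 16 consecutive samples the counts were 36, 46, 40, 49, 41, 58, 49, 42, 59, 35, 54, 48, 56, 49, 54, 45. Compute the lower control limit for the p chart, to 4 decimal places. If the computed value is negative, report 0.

p̄ = Σdᵢ / (k·n) = 761 / (16 × 500) = 0.09513
LCL = p̄ − 3·√(p̄(1−p̄)/n) = 0.09513 − 3 × 0.01312 = 0.05576

0.0558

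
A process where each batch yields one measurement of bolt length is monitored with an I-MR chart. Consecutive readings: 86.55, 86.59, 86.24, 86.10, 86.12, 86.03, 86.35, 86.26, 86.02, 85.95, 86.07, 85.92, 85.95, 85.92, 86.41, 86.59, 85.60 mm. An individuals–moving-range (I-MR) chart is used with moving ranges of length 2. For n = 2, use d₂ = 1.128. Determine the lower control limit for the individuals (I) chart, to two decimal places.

85.60

X̄ = (86.55 + 86.59 + 86.24 + 86.10 + 86.12 + 86.03 + 86.35 + 86.26 + 86.02 + 85.95 + 86.07 + 85.92 + 85.95 + 85.92 + 86.41 + 86.59 + 85.60) / 17 = 86.1571
Moving ranges: 0.04, 0.35, 0.14, 0.02, 0.09, 0.32, 0.09, 0.24, 0.07, 0.12, 0.15, 0.03, 0.03, 0.49, 0.18, 0.99; M̄R̄ = 3.3500 / 16 = 0.2094
LCL = X̄ − 3·M̄R̄/d₂ = 86.1571 − 3 × 0.2094 / 1.128 = 85.6002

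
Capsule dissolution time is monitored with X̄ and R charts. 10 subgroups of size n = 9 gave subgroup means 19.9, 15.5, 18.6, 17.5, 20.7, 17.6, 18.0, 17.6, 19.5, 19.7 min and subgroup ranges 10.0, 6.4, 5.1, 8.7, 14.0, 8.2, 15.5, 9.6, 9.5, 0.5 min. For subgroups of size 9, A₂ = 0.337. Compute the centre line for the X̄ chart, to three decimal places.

18.460

X̄̄ = (19.9 + 15.5 + 18.6 + 17.5 + 20.7 + 17.6 + 18.0 + 17.6 + 19.5 + 19.7) / 10 = 184.6000 / 10 = 18.4600
CL = X̄̄ = 18.4600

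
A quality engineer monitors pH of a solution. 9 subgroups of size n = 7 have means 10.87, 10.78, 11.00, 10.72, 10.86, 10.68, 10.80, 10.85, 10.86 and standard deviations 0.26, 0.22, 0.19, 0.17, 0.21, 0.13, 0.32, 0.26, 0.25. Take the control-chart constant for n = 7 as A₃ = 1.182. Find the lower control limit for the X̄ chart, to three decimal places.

X̄̄ = (10.87 + 10.78 + 11.00 + 10.72 + 10.86 + 10.68 + 10.80 + 10.85 + 10.86) / 9 = 10.8244
s̄ = (0.26 + 0.22 + 0.19 + 0.17 + 0.21 + 0.13 + 0.32 + 0.26 + 0.25) / 9 = 0.2233
LCL = X̄̄ − A₃·s̄ = 10.8244 − 1.182 × 0.2233 = 10.5605

10.560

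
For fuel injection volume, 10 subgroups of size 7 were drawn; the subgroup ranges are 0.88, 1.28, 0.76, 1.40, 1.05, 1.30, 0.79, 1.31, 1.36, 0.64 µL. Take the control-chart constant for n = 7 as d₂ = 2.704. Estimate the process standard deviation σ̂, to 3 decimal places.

0.398

R̄ = (0.88 + 1.28 + 0.76 + 1.40 + 1.05 + 1.30 + 0.79 + 1.31 + 1.36 + 0.64) / 10 = 1.0770
σ̂ = R̄ / d₂ = 1.0770 / 2.704 = 0.3983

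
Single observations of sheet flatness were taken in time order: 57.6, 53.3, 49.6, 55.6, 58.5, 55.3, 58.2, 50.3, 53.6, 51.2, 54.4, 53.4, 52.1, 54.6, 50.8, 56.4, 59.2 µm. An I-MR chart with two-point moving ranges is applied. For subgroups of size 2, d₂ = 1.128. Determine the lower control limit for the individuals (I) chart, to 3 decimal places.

X̄ = (57.6 + 53.3 + 49.6 + 55.6 + 58.5 + 55.3 + 58.2 + 50.3 + 53.6 + 51.2 + 54.4 + 53.4 + 52.1 + 54.6 + 50.8 + 56.4 + 59.2) / 17 = 54.3588
Moving ranges: 4.3, 3.7, 6.0, 2.9, 3.2, 2.9, 7.9, 3.3, 2.4, 3.2, 1.0, 1.3, 2.5, 3.8, 5.6, 2.8; M̄R̄ = 56.8000 / 16 = 3.5500
LCL = X̄ − 3·M̄R̄/d₂ = 54.3588 − 3 × 3.5500 / 1.128 = 44.9173

44.917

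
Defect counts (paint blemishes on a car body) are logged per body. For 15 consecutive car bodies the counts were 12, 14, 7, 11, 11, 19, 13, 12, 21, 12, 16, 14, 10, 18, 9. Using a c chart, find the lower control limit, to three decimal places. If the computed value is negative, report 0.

c̄ = (12 + 14 + 7 + 11 + 11 + 19 + 13 + 12 + 21 + 12 + 16 + 14 + 10 + 18 + 9) / 15 = 199 / 15 = 13.2667
LCL = c̄ − 3√c̄ = 13.2667 − 3 × 3.6423 = 2.3396

2.340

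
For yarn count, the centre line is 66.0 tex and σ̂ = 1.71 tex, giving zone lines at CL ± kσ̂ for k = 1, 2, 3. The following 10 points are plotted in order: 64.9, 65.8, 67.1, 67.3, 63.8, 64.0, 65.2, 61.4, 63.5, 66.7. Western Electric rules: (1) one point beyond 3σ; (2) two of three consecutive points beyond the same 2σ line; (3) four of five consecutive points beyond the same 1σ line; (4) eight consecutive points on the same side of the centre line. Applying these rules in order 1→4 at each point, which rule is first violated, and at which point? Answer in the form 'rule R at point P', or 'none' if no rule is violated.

Zone of each point (C = within 1σ̂, B = 1σ̂–2σ̂, A = 2σ̂–3σ̂, * = beyond 3σ̂; sign = side of CL): 1:-C, 2:-C, 3:+C, 4:+C, 5:-B, 6:-B, 7:-C, 8:-A, 9:-B, 10:+C
Rule 3 (four of five consecutive points beyond the same 1σ limit) is satisfied at point 9.

rule 3 at point 9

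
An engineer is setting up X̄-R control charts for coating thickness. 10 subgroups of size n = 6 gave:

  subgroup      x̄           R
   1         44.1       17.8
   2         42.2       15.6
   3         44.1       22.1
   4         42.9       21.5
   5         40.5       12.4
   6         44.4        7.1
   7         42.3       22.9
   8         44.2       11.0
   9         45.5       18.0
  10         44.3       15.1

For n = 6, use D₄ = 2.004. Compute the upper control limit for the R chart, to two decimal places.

R̄ = (17.8 + 15.6 + 22.1 + 21.5 + 12.4 + 7.1 + 22.9 + 11.0 + 18.0 + 15.1) / 10 = 163.5000 / 10 = 16.3500
UCL_R = D₄·R̄ = 2.004 × 16.3500 = 32.7654

32.77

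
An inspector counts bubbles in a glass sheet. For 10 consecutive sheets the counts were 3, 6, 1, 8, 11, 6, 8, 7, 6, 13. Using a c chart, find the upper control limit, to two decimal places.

c̄ = (3 + 6 + 1 + 8 + 11 + 6 + 8 + 7 + 6 + 13) / 10 = 69 / 10 = 6.9000
UCL = c̄ + 3√c̄ = 6.9000 + 3 × √6.9000 = 6.9000 + 3 × 2.6268 = 14.7804

14.78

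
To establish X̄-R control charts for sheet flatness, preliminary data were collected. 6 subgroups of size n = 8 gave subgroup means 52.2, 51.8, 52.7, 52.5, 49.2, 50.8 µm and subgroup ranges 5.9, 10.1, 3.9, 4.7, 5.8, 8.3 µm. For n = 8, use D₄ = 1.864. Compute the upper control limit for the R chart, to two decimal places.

12.02

R̄ = (5.9 + 10.1 + 3.9 + 4.7 + 5.8 + 8.3) / 6 = 38.7000 / 6 = 6.4500
UCL_R = D₄·R̄ = 1.864 × 6.4500 = 12.0228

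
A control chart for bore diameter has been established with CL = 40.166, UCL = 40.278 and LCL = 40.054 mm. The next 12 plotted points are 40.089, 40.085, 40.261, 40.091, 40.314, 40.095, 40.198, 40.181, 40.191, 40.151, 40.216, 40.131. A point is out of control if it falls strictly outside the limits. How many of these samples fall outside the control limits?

1

Compare each point to [40.054, 40.278]: sample 5 = 40.314 > UCL.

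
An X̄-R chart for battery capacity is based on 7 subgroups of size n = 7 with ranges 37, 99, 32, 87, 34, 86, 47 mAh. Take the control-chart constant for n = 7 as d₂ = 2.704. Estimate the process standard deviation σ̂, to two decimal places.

22.30

R̄ = (37 + 99 + 32 + 87 + 34 + 86 + 47) / 7 = 60.2857
σ̂ = R̄ / d₂ = 60.2857 / 2.704 = 22.2950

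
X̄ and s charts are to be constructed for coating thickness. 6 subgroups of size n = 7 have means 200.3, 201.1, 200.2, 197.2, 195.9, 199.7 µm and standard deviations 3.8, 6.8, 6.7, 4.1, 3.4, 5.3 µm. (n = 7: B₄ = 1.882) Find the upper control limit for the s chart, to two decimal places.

9.44

s̄ = (3.8 + 6.8 + 6.7 + 4.1 + 3.4 + 5.3) / 6 = 5.0167
UCL_s = B₄·s̄ = 1.882 × 5.0167 = 9.4414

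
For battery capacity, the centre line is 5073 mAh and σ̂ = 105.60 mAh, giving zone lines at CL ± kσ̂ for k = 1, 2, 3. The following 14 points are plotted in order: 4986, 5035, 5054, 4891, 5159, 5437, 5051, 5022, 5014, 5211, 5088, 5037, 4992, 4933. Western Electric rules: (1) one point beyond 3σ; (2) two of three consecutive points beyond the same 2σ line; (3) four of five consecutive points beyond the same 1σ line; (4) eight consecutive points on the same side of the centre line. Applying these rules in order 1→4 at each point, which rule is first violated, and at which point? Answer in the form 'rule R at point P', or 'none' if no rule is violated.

rule 1 at point 6

Zone of each point (C = within 1σ̂, B = 1σ̂–2σ̂, A = 2σ̂–3σ̂, * = beyond 3σ̂; sign = side of CL): 1:-C, 2:-C, 3:-C, 4:-B, 5:+C, 6:+*, 7:-C, 8:-C, 9:-C, 10:+B, 11:+C, 12:-C, 13:-C, 14:-B
Rule 1 (one point beyond the 3σ limits) is satisfied at point 6.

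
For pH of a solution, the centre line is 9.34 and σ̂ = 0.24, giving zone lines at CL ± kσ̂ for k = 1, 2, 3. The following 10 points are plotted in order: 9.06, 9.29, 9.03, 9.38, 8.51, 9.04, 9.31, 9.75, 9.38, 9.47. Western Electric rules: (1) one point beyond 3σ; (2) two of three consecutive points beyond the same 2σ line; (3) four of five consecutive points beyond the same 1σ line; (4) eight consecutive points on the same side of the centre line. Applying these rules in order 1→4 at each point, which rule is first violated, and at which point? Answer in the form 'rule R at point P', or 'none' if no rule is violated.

rule 1 at point 5

Zone of each point (C = within 1σ̂, B = 1σ̂–2σ̂, A = 2σ̂–3σ̂, * = beyond 3σ̂; sign = side of CL): 1:-B, 2:-C, 3:-B, 4:+C, 5:-*, 6:-B, 7:-C, 8:+B, 9:+C, 10:+C
Rule 1 (one point beyond the 3σ limits) is satisfied at point 5.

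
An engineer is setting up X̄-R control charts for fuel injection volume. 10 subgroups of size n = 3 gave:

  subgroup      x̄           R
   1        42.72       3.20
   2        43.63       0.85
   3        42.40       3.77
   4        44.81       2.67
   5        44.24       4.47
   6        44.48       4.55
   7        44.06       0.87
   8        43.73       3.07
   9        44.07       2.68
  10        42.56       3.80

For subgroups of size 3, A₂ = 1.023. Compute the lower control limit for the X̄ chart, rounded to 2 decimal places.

40.61

X̄̄ = (42.72 + 43.63 + 42.40 + 44.81 + 44.24 + 44.48 + 44.06 + 43.73 + 44.07 + 42.56) / 10 = 436.7000 / 10 = 43.6700
R̄ = (3.20 + 0.85 + 3.77 + 2.67 + 4.47 + 4.55 + 0.87 + 3.07 + 2.68 + 3.80) / 10 = 29.9300 / 10 = 2.9930
LCL = X̄̄ − A₂·R̄ = 43.6700 − 1.023 × 2.9930 = 40.6082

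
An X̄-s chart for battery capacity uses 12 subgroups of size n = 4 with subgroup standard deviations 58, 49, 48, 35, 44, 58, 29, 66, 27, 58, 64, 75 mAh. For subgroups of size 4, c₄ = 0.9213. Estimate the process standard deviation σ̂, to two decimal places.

55.27

s̄ = (58 + 49 + 48 + 35 + 44 + 58 + 29 + 66 + 27 + 58 + 64 + 75) / 12 = 50.9167
σ̂ = s̄ / c₄ = 50.9167 / 0.9213 = 55.2661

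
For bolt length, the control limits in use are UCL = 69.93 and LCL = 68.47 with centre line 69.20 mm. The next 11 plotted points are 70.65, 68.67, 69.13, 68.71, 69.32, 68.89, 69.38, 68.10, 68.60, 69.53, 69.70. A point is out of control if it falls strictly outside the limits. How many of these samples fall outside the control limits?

2

Compare each point to [68.47, 69.93]: sample 1 = 70.65 > UCL; sample 8 = 68.10 < LCL.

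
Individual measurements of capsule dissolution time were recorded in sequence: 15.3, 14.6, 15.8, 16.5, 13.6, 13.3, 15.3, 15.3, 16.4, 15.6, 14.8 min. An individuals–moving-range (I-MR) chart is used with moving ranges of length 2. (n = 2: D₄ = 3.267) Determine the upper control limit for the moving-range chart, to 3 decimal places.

3.430

Moving ranges: 0.7, 1.2, 0.7, 2.9, 0.3, 2.0, 0.0, 1.1, 0.8, 0.8; M̄R̄ = 10.5000 / 10 = 1.0500
UCL_MR = D₄·M̄R̄ = 3.267 × 1.0500 = 3.4304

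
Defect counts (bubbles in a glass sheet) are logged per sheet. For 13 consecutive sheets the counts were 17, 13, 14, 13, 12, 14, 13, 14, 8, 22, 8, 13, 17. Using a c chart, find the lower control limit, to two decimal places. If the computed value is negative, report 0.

c̄ = (17 + 13 + 14 + 13 + 12 + 14 + 13 + 14 + 8 + 22 + 8 + 13 + 17) / 13 = 178 / 13 = 13.6923
LCL = c̄ − 3√c̄ = 13.6923 − 3 × 3.7003 = 2.5914

2.59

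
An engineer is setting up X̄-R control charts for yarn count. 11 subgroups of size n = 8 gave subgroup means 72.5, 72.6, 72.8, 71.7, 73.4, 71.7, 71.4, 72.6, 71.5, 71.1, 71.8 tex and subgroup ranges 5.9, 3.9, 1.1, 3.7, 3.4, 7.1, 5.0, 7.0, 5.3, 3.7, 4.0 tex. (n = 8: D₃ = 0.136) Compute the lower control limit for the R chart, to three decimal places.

0.619

R̄ = (5.9 + 3.9 + 1.1 + 3.7 + 3.4 + 7.1 + 5.0 + 7.0 + 5.3 + 3.7 + 4.0) / 11 = 50.1000 / 11 = 4.5545
LCL_R = D₃·R̄ = 0.136 × 4.5545 = 0.6194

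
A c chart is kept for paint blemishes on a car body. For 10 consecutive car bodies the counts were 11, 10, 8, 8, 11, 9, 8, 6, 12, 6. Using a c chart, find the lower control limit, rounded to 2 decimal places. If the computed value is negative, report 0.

c̄ = (11 + 10 + 8 + 8 + 11 + 9 + 8 + 6 + 12 + 6) / 10 = 89 / 10 = 8.9000
LCL = c̄ − 3√c̄ = 8.9000 − 3 × 2.9833 = -0.0499 → 0 (cannot be negative)

0.00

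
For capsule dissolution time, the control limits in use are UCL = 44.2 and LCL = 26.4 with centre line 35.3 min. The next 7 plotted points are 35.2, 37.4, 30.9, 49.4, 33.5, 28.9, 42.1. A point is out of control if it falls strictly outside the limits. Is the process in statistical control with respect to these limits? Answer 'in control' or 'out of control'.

out of control

Compare each point to [26.4, 44.2]: sample 4 = 49.4 > UCL.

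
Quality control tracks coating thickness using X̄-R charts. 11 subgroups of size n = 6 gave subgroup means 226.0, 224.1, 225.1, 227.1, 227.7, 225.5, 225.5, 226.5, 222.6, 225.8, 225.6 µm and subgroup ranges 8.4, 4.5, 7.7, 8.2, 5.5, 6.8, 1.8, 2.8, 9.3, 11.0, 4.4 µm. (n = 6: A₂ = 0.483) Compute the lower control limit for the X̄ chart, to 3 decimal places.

X̄̄ = (226.0 + 224.1 + 225.1 + 227.1 + 227.7 + 225.5 + 225.5 + 226.5 + 222.6 + 225.8 + 225.6) / 11 = 2481.5000 / 11 = 225.5909
R̄ = (8.4 + 4.5 + 7.7 + 8.2 + 5.5 + 6.8 + 1.8 + 2.8 + 9.3 + 11.0 + 4.4) / 11 = 70.4000 / 11 = 6.4000
LCL = X̄̄ − A₂·R̄ = 225.5909 − 0.483 × 6.4000 = 222.4997

222.500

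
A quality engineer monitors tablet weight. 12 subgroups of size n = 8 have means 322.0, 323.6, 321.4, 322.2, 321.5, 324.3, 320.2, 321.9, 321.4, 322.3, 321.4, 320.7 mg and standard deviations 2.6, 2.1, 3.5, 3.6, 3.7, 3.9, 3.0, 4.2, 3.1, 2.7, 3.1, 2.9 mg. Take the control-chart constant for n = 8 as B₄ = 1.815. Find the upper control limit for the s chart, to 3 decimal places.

s̄ = (2.6 + 2.1 + 3.5 + 3.6 + 3.7 + 3.9 + 3.0 + 4.2 + 3.1 + 2.7 + 3.1 + 2.9) / 12 = 3.2000
UCL_s = B₄·s̄ = 1.815 × 3.2000 = 5.8080

5.808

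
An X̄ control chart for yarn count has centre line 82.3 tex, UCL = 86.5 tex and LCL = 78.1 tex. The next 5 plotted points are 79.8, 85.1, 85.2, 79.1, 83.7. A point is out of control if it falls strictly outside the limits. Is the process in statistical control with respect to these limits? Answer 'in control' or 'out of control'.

in control

All 5 points lie within [78.1, 86.5].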